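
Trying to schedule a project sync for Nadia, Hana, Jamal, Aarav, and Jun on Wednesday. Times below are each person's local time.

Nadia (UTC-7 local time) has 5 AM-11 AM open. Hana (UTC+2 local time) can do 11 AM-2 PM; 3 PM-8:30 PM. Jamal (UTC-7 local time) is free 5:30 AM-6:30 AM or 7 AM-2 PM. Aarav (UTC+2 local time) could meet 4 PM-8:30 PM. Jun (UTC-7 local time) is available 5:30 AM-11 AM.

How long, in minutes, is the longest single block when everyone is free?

240

Nadia in UTC: 12:00-18:00 (add 7h to convert from UTC-7).
Hana in UTC: 09:00-12:00, 13:00-18:30 (subtract 2h to convert from UTC+2).
Jamal in UTC: 12:30-13:30, 14:00-21:00 (add 7h to convert from UTC-7).
Aarav in UTC: 14:00-18:30 (subtract 2h to convert from UTC+2).
Jun in UTC: 12:30-18:00 (add 7h to convert from UTC-7).
Nadia ∩ Hana: 13:00-18:00.
Nadia ∩ Hana ∩ Jamal: 13:00-13:30, 14:00-18:00.
Nadia ∩ Hana ∩ Jamal ∩ Aarav: 14:00-18:00.
Nadia ∩ Hana ∩ Jamal ∩ Aarav ∩ Jun: 14:00-18:00.
The longest is 14:00-18:00 at 240 minutes.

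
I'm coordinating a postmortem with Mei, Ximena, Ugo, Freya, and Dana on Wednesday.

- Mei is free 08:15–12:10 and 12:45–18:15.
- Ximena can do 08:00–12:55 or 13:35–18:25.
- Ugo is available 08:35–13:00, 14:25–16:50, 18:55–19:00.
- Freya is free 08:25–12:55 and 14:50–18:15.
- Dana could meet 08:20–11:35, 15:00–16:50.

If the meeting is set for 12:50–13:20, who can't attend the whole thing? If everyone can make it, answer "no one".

Mei: free for 12:50-13:20. Ximena: not fully free for 12:50-13:20. Ugo: not fully free for 12:50-13:20. Freya: not fully free for 12:50-13:20. Dana: not fully free for 12:50-13:20.

Dana, Freya, Ugo, Ximena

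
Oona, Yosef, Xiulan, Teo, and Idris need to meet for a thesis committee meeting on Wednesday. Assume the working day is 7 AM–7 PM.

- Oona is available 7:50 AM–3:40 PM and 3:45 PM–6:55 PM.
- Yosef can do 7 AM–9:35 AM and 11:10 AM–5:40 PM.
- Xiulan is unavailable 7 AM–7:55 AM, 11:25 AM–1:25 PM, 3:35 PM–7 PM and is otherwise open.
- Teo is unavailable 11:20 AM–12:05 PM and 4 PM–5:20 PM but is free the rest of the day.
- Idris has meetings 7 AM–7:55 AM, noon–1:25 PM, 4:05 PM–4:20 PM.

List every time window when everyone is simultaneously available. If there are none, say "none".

07:55-09:35, 11:10-11:20, 13:25-15:35

Oona free: 07:50-15:40, 15:45-18:55.
Yosef free: 07:00-09:35, 11:10-17:40.
Xiulan free: 07:55-11:25, 13:25-15:35 (invert busy blocks within the working day).
Teo free: 07:00-11:20, 12:05-16:00, 17:20-19:00 (invert busy blocks within the working day).
Idris free: 07:55-12:00, 13:25-16:05, 16:20-19:00 (invert busy blocks within the working day).
Oona ∩ Yosef: 07:50-09:35, 11:10-15:40, 15:45-17:40.
Oona ∩ Yosef ∩ Xiulan: 07:55-09:35, 11:10-11:25, 13:25-15:35.
Oona ∩ Yosef ∩ Xiulan ∩ Teo: 07:55-09:35, 11:10-11:20, 13:25-15:35.
Oona ∩ Yosef ∩ Xiulan ∩ Teo ∩ Idris: 07:55-09:35, 11:10-11:20, 13:25-15:35.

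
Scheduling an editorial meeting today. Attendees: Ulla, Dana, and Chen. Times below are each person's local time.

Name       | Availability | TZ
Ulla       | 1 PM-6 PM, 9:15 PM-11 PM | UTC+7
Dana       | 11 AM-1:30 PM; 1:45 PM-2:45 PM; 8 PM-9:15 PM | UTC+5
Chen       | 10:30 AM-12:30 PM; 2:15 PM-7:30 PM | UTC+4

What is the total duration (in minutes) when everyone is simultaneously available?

150

Ulla in UTC: 06:00-11:00, 14:15-16:00 (subtract 7h to convert from UTC+7).
Dana in UTC: 06:00-08:30, 08:45-09:45, 15:00-16:15 (subtract 5h to convert from UTC+5).
Chen in UTC: 06:30-08:30, 10:15-15:30 (subtract 4h to convert from UTC+4).
Ulla ∩ Dana: 06:00-08:30, 08:45-09:45, 15:00-16:00.
Ulla ∩ Dana ∩ Chen: 06:30-08:30, 15:00-15:30.
Summing the common windows: 120 + 30 = 150 minutes.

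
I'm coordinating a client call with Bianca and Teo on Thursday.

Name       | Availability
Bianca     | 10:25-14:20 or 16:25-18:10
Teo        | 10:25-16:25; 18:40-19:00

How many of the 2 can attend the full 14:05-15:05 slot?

Teo can make the full 14:05-15:05 slot — that's 1.

1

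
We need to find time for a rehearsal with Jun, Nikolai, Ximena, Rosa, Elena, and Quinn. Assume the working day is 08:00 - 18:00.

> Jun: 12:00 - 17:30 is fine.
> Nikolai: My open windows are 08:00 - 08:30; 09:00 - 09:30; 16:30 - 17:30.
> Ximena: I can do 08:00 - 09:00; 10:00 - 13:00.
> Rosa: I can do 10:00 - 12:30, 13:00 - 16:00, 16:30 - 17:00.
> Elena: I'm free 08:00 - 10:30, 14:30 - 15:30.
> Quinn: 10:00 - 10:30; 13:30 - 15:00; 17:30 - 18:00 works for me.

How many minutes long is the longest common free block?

Jun ∩ Nikolai: 16:30-17:30.
Jun ∩ Nikolai ∩ Ximena: ∅.
Jun ∩ Nikolai ∩ Ximena ∩ Rosa: ∅.
Jun ∩ Nikolai ∩ Ximena ∩ Rosa ∩ Elena: ∅.
Jun ∩ Nikolai ∩ Ximena ∩ Rosa ∩ Elena ∩ Quinn: ∅.
There is no time when everyone is free.
No common window exists, so the longest block is 0 minutes.

0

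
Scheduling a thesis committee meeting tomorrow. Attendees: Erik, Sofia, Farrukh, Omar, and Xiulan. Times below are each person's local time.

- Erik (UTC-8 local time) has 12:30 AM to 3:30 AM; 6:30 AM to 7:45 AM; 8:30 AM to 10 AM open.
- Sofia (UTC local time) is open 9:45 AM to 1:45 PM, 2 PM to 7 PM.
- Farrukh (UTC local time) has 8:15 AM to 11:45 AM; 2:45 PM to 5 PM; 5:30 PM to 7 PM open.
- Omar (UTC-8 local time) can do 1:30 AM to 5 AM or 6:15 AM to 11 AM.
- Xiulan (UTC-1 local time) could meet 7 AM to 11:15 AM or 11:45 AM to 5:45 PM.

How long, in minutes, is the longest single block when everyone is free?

105

Erik in UTC: 08:30-11:30, 14:30-15:45, 16:30-18:00 (add 8h to convert from UTC-8).
Sofia in UTC: 09:45-13:45, 14:00-19:00.
Farrukh in UTC: 08:15-11:45, 14:45-17:00, 17:30-19:00.
Omar in UTC: 09:30-13:00, 14:15-19:00 (add 8h to convert from UTC-8).
Xiulan in UTC: 08:00-12:15, 12:45-18:45 (add 1h to convert from UTC-1).
Erik ∩ Sofia: 09:45-11:30, 14:30-15:45, 16:30-18:00.
Erik ∩ Sofia ∩ Farrukh: 09:45-11:30, 14:45-15:45, 16:30-17:00, 17:30-18:00.
Erik ∩ Sofia ∩ Farrukh ∩ Omar: 09:45-11:30, 14:45-15:45, 16:30-17:00, 17:30-18:00.
Erik ∩ Sofia ∩ Farrukh ∩ Omar ∩ Xiulan: 09:45-11:30, 14:45-15:45, 16:30-17:00, 17:30-18:00.
So the common availability across everyone is 09:45-11:30, 14:45-15:45, 16:30-17:00, 17:30-18:00.
The longest is 09:45-11:30 at 105 minutes.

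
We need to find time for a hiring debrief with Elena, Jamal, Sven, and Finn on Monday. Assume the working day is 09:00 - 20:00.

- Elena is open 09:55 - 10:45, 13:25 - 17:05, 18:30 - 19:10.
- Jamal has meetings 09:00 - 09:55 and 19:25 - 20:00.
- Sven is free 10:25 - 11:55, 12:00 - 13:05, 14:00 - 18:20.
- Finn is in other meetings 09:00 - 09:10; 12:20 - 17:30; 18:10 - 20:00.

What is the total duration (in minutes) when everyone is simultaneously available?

Elena free: 09:55-10:45, 13:25-17:05, 18:30-19:10.
Jamal free: 09:55-19:25 (invert busy blocks within the working day).
Sven free: 10:25-11:55, 12:00-13:05, 14:00-18:20.
Finn free: 09:10-12:20, 17:30-18:10 (invert busy blocks within the working day).
Elena ∩ Jamal: 09:55-10:45, 13:25-17:05, 18:30-19:10.
Elena ∩ Jamal ∩ Sven: 10:25-10:45, 14:00-17:05.
Elena ∩ Jamal ∩ Sven ∩ Finn: 10:25-10:45.
So the common availability across everyone is 10:25-10:45.
That's a single block of 20 minutes.

20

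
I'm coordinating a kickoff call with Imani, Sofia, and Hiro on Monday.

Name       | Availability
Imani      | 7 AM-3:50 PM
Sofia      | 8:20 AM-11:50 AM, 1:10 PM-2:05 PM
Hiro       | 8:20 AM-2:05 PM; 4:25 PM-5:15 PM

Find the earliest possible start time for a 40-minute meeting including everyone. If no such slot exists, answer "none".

Imani ∩ Sofia: 08:20-11:50, 13:10-14:05.
Imani ∩ Sofia ∩ Hiro: 08:20-11:50, 13:10-14:05.
The first common window of at least 40 minutes is 08:20-11:50, so the earliest start is 08:20.

08:20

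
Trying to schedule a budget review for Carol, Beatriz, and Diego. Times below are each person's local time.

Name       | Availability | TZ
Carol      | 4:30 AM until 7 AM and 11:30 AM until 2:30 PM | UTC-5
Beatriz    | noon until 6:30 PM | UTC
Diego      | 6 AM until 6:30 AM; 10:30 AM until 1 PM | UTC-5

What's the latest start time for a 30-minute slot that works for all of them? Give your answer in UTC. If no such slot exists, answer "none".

Carol in UTC: 09:30-12:00, 16:30-19:30 (add 5h to convert from UTC-5).
Beatriz in UTC: 12:00-18:30.
Diego in UTC: 11:00-11:30, 15:30-18:00 (add 5h to convert from UTC-5).
Carol ∩ Beatriz: 16:30-18:30.
Carol ∩ Beatriz ∩ Diego: 16:30-18:00.
The last common window of at least 30 minutes is 16:30-18:00; a 30-minute meeting can start as late as 17:30 and still end by 18:00.

17:30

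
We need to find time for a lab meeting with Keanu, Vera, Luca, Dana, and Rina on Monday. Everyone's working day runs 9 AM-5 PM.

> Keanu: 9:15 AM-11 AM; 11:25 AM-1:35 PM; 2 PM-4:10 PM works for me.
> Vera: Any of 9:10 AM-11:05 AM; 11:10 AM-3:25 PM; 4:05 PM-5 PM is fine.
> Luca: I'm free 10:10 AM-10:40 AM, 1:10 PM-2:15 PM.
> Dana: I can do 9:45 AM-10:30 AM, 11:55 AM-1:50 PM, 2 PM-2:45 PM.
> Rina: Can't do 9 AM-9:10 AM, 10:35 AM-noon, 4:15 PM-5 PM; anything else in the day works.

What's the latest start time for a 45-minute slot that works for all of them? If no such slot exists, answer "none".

none

Keanu free: 09:15-11:00, 11:25-13:35, 14:00-16:10.
Vera free: 09:10-11:05, 11:10-15:25, 16:05-17:00.
Luca free: 10:10-10:40, 13:10-14:15.
Dana free: 09:45-10:30, 11:55-13:50, 14:00-14:45.
Rina free: 09:10-10:35, 12:00-16:15 (invert busy blocks within the working day).
Keanu ∩ Vera: 09:15-11:00, 11:25-13:35, 14:00-15:25, 16:05-16:10.
Keanu ∩ Vera ∩ Luca: 10:10-10:40, 13:10-13:35, 14:00-14:15.
Keanu ∩ Vera ∩ Luca ∩ Dana: 10:10-10:30, 13:10-13:35, 14:00-14:15.
Keanu ∩ Vera ∩ Luca ∩ Dana ∩ Rina: 10:10-10:30, 13:10-13:35, 14:00-14:15.
No common window is at least 45 minutes long.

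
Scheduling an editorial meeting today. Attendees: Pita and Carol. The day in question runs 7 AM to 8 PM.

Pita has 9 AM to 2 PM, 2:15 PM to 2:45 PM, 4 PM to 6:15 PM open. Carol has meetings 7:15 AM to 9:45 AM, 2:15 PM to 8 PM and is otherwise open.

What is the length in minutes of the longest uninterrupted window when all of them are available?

255

Pita free: 09:00-14:00, 14:15-14:45, 16:00-18:15.
Carol free: 07:00-07:15, 09:45-14:15 (invert busy blocks within the working day).
Pita ∩ Carol: 09:45-14:00.
So the common availability across everyone is 09:45-14:00.
The longest is 09:45-14:00 at 255 minutes.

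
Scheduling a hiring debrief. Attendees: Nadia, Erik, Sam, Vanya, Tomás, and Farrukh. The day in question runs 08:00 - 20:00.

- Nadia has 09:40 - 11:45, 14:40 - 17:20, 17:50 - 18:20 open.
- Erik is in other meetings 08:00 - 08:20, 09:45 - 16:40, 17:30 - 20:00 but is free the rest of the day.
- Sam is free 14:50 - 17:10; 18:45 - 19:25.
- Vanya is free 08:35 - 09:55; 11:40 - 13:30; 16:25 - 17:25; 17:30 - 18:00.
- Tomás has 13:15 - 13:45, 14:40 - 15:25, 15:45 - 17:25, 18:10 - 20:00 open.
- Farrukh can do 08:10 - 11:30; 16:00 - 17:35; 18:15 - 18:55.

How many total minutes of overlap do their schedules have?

30

Nadia free: 09:40-11:45, 14:40-17:20, 17:50-18:20.
Erik free: 08:20-09:45, 16:40-17:30 (invert busy blocks within the working day).
Sam free: 14:50-17:10, 18:45-19:25.
Vanya free: 08:35-09:55, 11:40-13:30, 16:25-17:25, 17:30-18:00.
Tomás free: 13:15-13:45, 14:40-15:25, 15:45-17:25, 18:10-20:00.
Farrukh free: 08:10-11:30, 16:00-17:35, 18:15-18:55.
Nadia ∩ Erik: 09:40-09:45, 16:40-17:20.
Nadia ∩ Erik ∩ Sam: 16:40-17:10.
Nadia ∩ Erik ∩ Sam ∩ Vanya: 16:40-17:10.
Nadia ∩ Erik ∩ Sam ∩ Vanya ∩ Tomás: 16:40-17:10.
Nadia ∩ Erik ∩ Sam ∩ Vanya ∩ Tomás ∩ Farrukh: 16:40-17:10.
That's a single block of 30 minutes.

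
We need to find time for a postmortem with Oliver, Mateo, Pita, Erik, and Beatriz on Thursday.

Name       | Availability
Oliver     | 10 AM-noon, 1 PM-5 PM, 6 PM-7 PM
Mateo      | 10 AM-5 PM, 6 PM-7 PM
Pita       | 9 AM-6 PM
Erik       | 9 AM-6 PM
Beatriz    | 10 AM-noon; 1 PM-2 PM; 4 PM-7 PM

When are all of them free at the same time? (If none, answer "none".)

10:00-12:00, 13:00-14:00, 16:00-17:00

Oliver ∩ Mateo: 10:00-12:00, 13:00-17:00, 18:00-19:00.
Oliver ∩ Mateo ∩ Pita: 10:00-12:00, 13:00-17:00.
Oliver ∩ Mateo ∩ Pita ∩ Erik: 10:00-12:00, 13:00-17:00.
Oliver ∩ Mateo ∩ Pita ∩ Erik ∩ Beatriz: 10:00-12:00, 13:00-14:00, 16:00-17:00.
So the common availability across everyone is 10:00-12:00, 13:00-14:00, 16:00-17:00.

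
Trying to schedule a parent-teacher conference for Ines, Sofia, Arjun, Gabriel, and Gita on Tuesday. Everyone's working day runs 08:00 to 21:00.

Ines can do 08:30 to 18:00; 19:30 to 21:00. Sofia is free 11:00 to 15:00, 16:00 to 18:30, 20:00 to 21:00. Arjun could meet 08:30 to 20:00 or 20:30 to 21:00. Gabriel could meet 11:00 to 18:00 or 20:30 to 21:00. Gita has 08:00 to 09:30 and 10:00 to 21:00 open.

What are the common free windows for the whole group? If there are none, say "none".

Ines ∩ Sofia: 11:00-15:00, 16:00-18:00, 20:00-21:00.
Ines ∩ Sofia ∩ Arjun: 11:00-15:00, 16:00-18:00, 20:30-21:00.
Ines ∩ Sofia ∩ Arjun ∩ Gabriel: 11:00-15:00, 16:00-18:00, 20:30-21:00.
Ines ∩ Sofia ∩ Arjun ∩ Gabriel ∩ Gita: 11:00-15:00, 16:00-18:00, 20:30-21:00.

11:00-15:00, 16:00-18:00, 20:30-21:00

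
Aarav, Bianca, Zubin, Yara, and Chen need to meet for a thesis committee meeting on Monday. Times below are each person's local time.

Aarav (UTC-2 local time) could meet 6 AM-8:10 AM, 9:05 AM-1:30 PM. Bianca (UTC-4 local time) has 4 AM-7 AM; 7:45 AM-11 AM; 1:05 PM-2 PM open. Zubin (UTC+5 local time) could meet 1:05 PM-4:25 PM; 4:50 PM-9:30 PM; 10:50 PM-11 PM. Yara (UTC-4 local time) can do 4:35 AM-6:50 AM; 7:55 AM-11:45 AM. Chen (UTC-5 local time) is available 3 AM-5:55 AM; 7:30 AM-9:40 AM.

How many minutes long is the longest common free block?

Aarav in UTC: 08:00-10:10, 11:05-15:30 (add 2h to convert from UTC-2).
Bianca in UTC: 08:00-11:00, 11:45-15:00, 17:05-18:00 (add 4h to convert from UTC-4).
Zubin in UTC: 08:05-11:25, 11:50-16:30, 17:50-18:00 (subtract 5h to convert from UTC+5).
Yara in UTC: 08:35-10:50, 11:55-15:45 (add 4h to convert from UTC-4).
Chen in UTC: 08:00-10:55, 12:30-14:40 (add 5h to convert from UTC-5).
Aarav ∩ Bianca: 08:00-10:10, 11:45-15:00.
Aarav ∩ Bianca ∩ Zubin: 08:05-10:10, 11:50-15:00.
Aarav ∩ Bianca ∩ Zubin ∩ Yara: 08:35-10:10, 11:55-15:00.
Aarav ∩ Bianca ∩ Zubin ∩ Yara ∩ Chen: 08:35-10:10, 12:30-14:40.
The longest is 12:30-14:40 at 130 minutes.

130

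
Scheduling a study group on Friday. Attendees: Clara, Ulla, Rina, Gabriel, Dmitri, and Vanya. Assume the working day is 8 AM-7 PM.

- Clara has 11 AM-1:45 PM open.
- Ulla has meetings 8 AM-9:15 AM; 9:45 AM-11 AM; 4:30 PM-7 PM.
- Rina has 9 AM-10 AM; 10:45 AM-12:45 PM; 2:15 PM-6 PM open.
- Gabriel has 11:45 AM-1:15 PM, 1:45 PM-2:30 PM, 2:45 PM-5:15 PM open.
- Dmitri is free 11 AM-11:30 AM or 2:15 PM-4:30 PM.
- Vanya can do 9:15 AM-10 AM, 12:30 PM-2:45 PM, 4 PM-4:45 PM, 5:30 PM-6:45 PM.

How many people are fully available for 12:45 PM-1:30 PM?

Clara free: 11:00-13:45.
Ulla free: 09:15-09:45, 11:00-16:30 (invert busy blocks within the working day).
Rina free: 09:00-10:00, 10:45-12:45, 14:15-18:00.
Gabriel free: 11:45-13:15, 13:45-14:30, 14:45-17:15.
Dmitri free: 11:00-11:30, 14:15-16:30.
Vanya free: 09:15-10:00, 12:30-14:45, 16:00-16:45, 17:30-18:45.
Clara, Ulla, and Vanya can make the full 12:45-13:30 slot — that's 3.

3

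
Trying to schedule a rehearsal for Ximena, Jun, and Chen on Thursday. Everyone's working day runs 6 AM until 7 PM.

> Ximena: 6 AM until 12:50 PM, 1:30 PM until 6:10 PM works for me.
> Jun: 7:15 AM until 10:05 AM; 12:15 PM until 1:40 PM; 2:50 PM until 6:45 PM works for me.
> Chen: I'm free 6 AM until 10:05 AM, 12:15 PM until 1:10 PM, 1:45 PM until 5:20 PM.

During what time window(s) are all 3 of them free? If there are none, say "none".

07:15-10:05, 12:15-12:50, 14:50-17:20

Ximena ∩ Jun: 07:15-10:05, 12:15-12:50, 13:30-13:40, 14:50-18:10.
Ximena ∩ Jun ∩ Chen: 07:15-10:05, 12:15-12:50, 14:50-17:20.
Those are the intersection windows.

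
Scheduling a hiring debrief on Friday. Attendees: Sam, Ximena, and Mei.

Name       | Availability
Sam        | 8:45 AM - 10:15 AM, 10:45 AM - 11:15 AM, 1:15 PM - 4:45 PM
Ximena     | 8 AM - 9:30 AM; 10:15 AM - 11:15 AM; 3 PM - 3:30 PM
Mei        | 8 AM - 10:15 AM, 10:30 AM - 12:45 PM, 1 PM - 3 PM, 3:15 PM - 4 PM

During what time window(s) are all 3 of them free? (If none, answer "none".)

Sam ∩ Ximena: 08:45-09:30, 10:45-11:15, 15:00-15:30.
Sam ∩ Ximena ∩ Mei: 08:45-09:30, 10:45-11:15, 15:15-15:30.
So the common availability across everyone is 08:45-09:30, 10:45-11:15, 15:15-15:30.

08:45-09:30, 10:45-11:15, 15:15-15:30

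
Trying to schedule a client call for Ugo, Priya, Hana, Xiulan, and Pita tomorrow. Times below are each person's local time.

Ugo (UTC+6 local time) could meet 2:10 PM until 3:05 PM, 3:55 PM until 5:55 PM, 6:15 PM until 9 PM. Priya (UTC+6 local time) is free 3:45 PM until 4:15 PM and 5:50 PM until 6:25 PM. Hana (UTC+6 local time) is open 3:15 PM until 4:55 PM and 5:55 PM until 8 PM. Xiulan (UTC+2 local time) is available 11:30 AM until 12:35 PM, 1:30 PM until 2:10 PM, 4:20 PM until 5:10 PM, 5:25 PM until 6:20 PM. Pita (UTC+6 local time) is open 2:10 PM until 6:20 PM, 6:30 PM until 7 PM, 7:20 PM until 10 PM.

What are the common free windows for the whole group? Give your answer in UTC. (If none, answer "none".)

09:55-10:15

Ugo in UTC: 08:10-09:05, 09:55-11:55, 12:15-15:00 (subtract 6h to convert from UTC+6).
Priya in UTC: 09:45-10:15, 11:50-12:25 (subtract 6h to convert from UTC+6).
Hana in UTC: 09:15-10:55, 11:55-14:00 (subtract 6h to convert from UTC+6).
Xiulan in UTC: 09:30-10:35, 11:30-12:10, 14:20-15:10, 15:25-16:20 (subtract 2h to convert from UTC+2).
Pita in UTC: 08:10-12:20, 12:30-13:00, 13:20-16:00 (subtract 6h to convert from UTC+6).
Ugo ∩ Priya: 09:55-10:15, 11:50-11:55, 12:15-12:25.
Ugo ∩ Priya ∩ Hana: 09:55-10:15, 12:15-12:25.
Ugo ∩ Priya ∩ Hana ∩ Xiulan: 09:55-10:15.
Ugo ∩ Priya ∩ Hana ∩ Xiulan ∩ Pita: 09:55-10:15.
So the common availability across everyone is 09:55-10:15.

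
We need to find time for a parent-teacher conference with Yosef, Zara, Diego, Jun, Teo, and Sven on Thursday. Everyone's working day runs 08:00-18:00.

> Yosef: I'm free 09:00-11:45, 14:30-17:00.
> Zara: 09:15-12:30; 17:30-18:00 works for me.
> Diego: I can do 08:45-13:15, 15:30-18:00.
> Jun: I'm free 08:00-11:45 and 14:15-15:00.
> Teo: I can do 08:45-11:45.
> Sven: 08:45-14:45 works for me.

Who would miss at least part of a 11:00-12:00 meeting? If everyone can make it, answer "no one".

Jun, Teo, Yosef

Yosef: not fully free for 11:00-12:00. Zara: free for 11:00-12:00. Diego: free for 11:00-12:00. Jun: not fully free for 11:00-12:00. Teo: not fully free for 11:00-12:00. Sven: free for 11:00-12:00.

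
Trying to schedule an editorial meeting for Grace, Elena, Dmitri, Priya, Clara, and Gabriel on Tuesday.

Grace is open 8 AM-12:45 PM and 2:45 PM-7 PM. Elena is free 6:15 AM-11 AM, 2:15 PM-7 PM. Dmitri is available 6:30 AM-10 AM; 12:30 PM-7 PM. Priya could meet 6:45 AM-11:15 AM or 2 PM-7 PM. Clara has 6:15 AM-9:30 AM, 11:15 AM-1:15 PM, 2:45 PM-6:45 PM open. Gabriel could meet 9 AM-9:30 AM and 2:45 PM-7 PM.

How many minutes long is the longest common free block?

240

Grace ∩ Elena: 08:00-11:00, 14:45-19:00.
Grace ∩ Elena ∩ Dmitri: 08:00-10:00, 14:45-19:00.
Grace ∩ Elena ∩ Dmitri ∩ Priya: 08:00-10:00, 14:45-19:00.
Grace ∩ Elena ∩ Dmitri ∩ Priya ∩ Clara: 08:00-09:30, 14:45-18:45.
Grace ∩ Elena ∩ Dmitri ∩ Priya ∩ Clara ∩ Gabriel: 09:00-09:30, 14:45-18:45.
The longest is 14:45-18:45 at 240 minutes.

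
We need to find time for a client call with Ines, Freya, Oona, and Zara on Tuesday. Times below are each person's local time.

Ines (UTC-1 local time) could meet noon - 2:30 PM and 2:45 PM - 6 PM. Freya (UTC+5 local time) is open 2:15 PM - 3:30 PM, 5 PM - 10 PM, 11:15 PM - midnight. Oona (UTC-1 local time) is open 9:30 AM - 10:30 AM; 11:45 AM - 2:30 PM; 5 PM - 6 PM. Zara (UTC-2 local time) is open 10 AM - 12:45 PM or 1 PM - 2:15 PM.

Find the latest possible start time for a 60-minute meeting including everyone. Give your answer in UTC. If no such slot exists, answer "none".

13:45

Ines in UTC: 13:00-15:30, 15:45-19:00 (add 1h to convert from UTC-1).
Freya in UTC: 09:15-10:30, 12:00-17:00, 18:15-19:00 (subtract 5h to convert from UTC+5).
Oona in UTC: 10:30-11:30, 12:45-15:30, 18:00-19:00 (add 1h to convert from UTC-1).
Zara in UTC: 12:00-14:45, 15:00-16:15 (add 2h to convert from UTC-2).
Ines ∩ Freya: 13:00-15:30, 15:45-17:00, 18:15-19:00.
Ines ∩ Freya ∩ Oona: 13:00-15:30, 18:15-19:00.
Ines ∩ Freya ∩ Oona ∩ Zara: 13:00-14:45, 15:00-15:30.
So the common availability across everyone is 13:00-14:45, 15:00-15:30.
The last common window of at least 60 minutes is 13:00-14:45; a 60-minute meeting can start as late as 13:45 and still end by 14:45.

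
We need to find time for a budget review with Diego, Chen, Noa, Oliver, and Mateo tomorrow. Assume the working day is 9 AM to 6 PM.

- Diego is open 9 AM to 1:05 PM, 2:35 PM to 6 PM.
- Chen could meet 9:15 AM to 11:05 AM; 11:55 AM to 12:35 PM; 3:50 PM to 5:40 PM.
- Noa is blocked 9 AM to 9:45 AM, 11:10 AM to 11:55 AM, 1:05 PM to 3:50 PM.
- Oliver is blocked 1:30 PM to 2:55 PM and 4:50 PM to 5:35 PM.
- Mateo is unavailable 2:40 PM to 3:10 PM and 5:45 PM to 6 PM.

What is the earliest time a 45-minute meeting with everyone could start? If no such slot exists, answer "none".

Diego free: 09:00-13:05, 14:35-18:00.
Chen free: 09:15-11:05, 11:55-12:35, 15:50-17:40.
Noa free: 09:45-11:10, 11:55-13:05, 15:50-18:00 (invert busy blocks within the working day).
Oliver free: 09:00-13:30, 14:55-16:50, 17:35-18:00 (invert busy blocks within the working day).
Mateo free: 09:00-14:40, 15:10-17:45 (invert busy blocks within the working day).
Diego ∩ Chen: 09:15-11:05, 11:55-12:35, 15:50-17:40.
Diego ∩ Chen ∩ Noa: 09:45-11:05, 11:55-12:35, 15:50-17:40.
Diego ∩ Chen ∩ Noa ∩ Oliver: 09:45-11:05, 11:55-12:35, 15:50-16:50, 17:35-17:40.
Diego ∩ Chen ∩ Noa ∩ Oliver ∩ Mateo: 09:45-11:05, 11:55-12:35, 15:50-16:50, 17:35-17:40.
The first common window of at least 45 minutes is 09:45-11:05, so the earliest start is 09:45.

09:45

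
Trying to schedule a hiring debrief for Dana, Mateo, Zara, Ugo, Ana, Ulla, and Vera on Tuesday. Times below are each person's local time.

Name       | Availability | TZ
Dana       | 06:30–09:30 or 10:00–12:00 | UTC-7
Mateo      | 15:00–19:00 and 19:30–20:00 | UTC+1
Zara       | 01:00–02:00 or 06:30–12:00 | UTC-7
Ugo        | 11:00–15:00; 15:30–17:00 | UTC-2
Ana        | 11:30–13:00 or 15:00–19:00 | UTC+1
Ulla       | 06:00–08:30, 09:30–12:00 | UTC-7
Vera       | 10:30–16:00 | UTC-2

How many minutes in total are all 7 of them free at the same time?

Dana in UTC: 13:30-16:30, 17:00-19:00 (add 7h to convert from UTC-7).
Mateo in UTC: 14:00-18:00, 18:30-19:00 (subtract 1h to convert from UTC+1).
Zara in UTC: 08:00-09:00, 13:30-19:00 (add 7h to convert from UTC-7).
Ugo in UTC: 13:00-17:00, 17:30-19:00 (add 2h to convert from UTC-2).
Ana in UTC: 10:30-12:00, 14:00-18:00 (subtract 1h to convert from UTC+1).
Ulla in UTC: 13:00-15:30, 16:30-19:00 (add 7h to convert from UTC-7).
Vera in UTC: 12:30-18:00 (add 2h to convert from UTC-2).
Dana ∩ Mateo: 14:00-16:30, 17:00-18:00, 18:30-19:00.
Dana ∩ Mateo ∩ Zara: 14:00-16:30, 17:00-18:00, 18:30-19:00.
Dana ∩ Mateo ∩ Zara ∩ Ugo: 14:00-16:30, 17:30-18:00, 18:30-19:00.
Dana ∩ Mateo ∩ Zara ∩ Ugo ∩ Ana: 14:00-16:30, 17:30-18:00.
Dana ∩ Mateo ∩ Zara ∩ Ugo ∩ Ana ∩ Ulla: 14:00-15:30, 17:30-18:00.
Dana ∩ Mateo ∩ Zara ∩ Ugo ∩ Ana ∩ Ulla ∩ Vera: 14:00-15:30, 17:30-18:00.
Summing the common windows: 90 + 30 = 120 minutes.

120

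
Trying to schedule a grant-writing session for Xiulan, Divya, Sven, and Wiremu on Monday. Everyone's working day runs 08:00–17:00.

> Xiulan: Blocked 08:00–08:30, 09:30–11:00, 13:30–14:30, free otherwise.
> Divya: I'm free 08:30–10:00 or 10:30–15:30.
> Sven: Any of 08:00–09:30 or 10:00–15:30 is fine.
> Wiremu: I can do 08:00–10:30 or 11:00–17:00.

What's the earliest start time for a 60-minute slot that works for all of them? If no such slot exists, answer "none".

08:30

Xiulan free: 08:30-09:30, 11:00-13:30, 14:30-17:00 (invert busy blocks within the working day).
Divya free: 08:30-10:00, 10:30-15:30.
Sven free: 08:00-09:30, 10:00-15:30.
Wiremu free: 08:00-10:30, 11:00-17:00.
Xiulan ∩ Divya: 08:30-09:30, 11:00-13:30, 14:30-15:30.
Xiulan ∩ Divya ∩ Sven: 08:30-09:30, 11:00-13:30, 14:30-15:30.
Xiulan ∩ Divya ∩ Sven ∩ Wiremu: 08:30-09:30, 11:00-13:30, 14:30-15:30.
So the common availability across everyone is 08:30-09:30, 11:00-13:30, 14:30-15:30.
The first common window of at least 60 minutes is 08:30-09:30, so the earliest start is 08:30.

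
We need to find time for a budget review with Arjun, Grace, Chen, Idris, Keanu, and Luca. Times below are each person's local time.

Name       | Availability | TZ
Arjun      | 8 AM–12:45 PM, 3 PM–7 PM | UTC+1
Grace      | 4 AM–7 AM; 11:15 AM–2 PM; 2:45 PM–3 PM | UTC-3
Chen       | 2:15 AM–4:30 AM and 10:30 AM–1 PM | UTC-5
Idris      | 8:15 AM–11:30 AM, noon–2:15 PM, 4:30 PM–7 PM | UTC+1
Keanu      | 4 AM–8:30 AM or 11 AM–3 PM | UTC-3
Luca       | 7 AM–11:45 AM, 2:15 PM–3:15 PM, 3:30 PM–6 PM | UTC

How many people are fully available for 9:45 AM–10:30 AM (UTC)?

4

Arjun in UTC: 07:00-11:45, 14:00-18:00 (subtract 1h to convert from UTC+1).
Grace in UTC: 07:00-10:00, 14:15-17:00, 17:45-18:00 (add 3h to convert from UTC-3).
Chen in UTC: 07:15-09:30, 15:30-18:00 (add 5h to convert from UTC-5).
Idris in UTC: 07:15-10:30, 11:00-13:15, 15:30-18:00 (subtract 1h to convert from UTC+1).
Keanu in UTC: 07:00-11:30, 14:00-18:00 (add 3h to convert from UTC-3).
Luca in UTC: 07:00-11:45, 14:15-15:15, 15:30-18:00.
Arjun, Idris, Keanu, and Luca can make the full 09:45-10:30 slot — that's 4.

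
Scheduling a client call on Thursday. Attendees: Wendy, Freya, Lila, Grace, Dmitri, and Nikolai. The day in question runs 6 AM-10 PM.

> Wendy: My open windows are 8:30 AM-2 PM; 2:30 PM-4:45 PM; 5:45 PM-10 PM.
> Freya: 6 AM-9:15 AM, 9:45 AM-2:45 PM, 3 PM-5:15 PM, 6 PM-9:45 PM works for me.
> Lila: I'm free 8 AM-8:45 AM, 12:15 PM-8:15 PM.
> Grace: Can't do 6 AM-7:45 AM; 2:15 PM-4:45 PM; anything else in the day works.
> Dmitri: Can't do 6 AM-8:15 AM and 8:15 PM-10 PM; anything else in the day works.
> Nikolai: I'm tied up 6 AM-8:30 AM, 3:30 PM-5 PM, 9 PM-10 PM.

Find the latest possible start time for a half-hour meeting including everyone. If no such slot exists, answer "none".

19:45

Wendy free: 08:30-14:00, 14:30-16:45, 17:45-22:00.
Freya free: 06:00-09:15, 09:45-14:45, 15:00-17:15, 18:00-21:45.
Lila free: 08:00-08:45, 12:15-20:15.
Grace free: 07:45-14:15, 16:45-22:00 (invert busy blocks within the working day).
Dmitri free: 08:15-20:15 (invert busy blocks within the working day).
Nikolai free: 08:30-15:30, 17:00-21:00 (invert busy blocks within the working day).
Wendy ∩ Freya: 08:30-09:15, 09:45-14:00, 14:30-14:45, 15:00-16:45, 18:00-21:45.
Wendy ∩ Freya ∩ Lila: 08:30-08:45, 12:15-14:00, 14:30-14:45, 15:00-16:45, 18:00-20:15.
Wendy ∩ Freya ∩ Lila ∩ Grace: 08:30-08:45, 12:15-14:00, 18:00-20:15.
Wendy ∩ Freya ∩ Lila ∩ Grace ∩ Dmitri: 08:30-08:45, 12:15-14:00, 18:00-20:15.
Wendy ∩ Freya ∩ Lila ∩ Grace ∩ Dmitri ∩ Nikolai: 08:30-08:45, 12:15-14:00, 18:00-20:15.
The last common window of at least 30 minutes is 18:00-20:15; a 30-minute meeting can start as late as 19:45 and still end by 20:15.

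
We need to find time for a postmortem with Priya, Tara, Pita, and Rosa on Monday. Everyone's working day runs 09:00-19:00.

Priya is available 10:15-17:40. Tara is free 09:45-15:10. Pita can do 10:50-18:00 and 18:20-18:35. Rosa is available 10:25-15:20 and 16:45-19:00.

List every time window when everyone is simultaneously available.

10:50-15:10

Priya ∩ Tara: 10:15-15:10.
Priya ∩ Tara ∩ Pita: 10:50-15:10.
Priya ∩ Tara ∩ Pita ∩ Rosa: 10:50-15:10.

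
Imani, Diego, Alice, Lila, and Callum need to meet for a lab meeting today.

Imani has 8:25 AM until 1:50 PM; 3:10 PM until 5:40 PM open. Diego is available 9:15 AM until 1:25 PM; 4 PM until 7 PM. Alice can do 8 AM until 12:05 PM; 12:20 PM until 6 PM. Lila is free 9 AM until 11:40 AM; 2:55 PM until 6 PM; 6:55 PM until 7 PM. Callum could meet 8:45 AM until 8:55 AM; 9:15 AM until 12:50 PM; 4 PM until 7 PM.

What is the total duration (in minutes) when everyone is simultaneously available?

245

Imani ∩ Diego: 09:15-13:25, 16:00-17:40.
Imani ∩ Diego ∩ Alice: 09:15-12:05, 12:20-13:25, 16:00-17:40.
Imani ∩ Diego ∩ Alice ∩ Lila: 09:15-11:40, 16:00-17:40.
Imani ∩ Diego ∩ Alice ∩ Lila ∩ Callum: 09:15-11:40, 16:00-17:40.
Summing the common windows: 145 + 100 = 245 minutes.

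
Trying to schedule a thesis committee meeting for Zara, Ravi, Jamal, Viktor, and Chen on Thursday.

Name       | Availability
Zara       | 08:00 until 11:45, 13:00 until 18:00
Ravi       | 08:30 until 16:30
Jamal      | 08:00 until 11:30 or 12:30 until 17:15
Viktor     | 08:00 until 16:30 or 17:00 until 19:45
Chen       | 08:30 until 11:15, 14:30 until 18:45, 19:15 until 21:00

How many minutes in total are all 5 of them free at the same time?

Zara ∩ Ravi: 08:30-11:45, 13:00-16:30.
Zara ∩ Ravi ∩ Jamal: 08:30-11:30, 13:00-16:30.
Zara ∩ Ravi ∩ Jamal ∩ Viktor: 08:30-11:30, 13:00-16:30.
Zara ∩ Ravi ∩ Jamal ∩ Viktor ∩ Chen: 08:30-11:15, 14:30-16:30.
Summing the common windows: 165 + 120 = 285 minutes.

285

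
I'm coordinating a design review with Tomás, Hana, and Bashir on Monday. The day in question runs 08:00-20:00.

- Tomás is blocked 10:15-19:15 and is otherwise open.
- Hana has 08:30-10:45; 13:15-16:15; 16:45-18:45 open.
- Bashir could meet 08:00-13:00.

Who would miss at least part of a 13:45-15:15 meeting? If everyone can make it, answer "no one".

Tomás free: 08:00-10:15, 19:15-20:00 (invert busy blocks within the working day).
Hana free: 08:30-10:45, 13:15-16:15, 16:45-18:45.
Bashir free: 08:00-13:00.
Tomás: not fully free for 13:45-15:15. Hana: free for 13:45-15:15. Bashir: not fully free for 13:45-15:15.

Bashir, Tomás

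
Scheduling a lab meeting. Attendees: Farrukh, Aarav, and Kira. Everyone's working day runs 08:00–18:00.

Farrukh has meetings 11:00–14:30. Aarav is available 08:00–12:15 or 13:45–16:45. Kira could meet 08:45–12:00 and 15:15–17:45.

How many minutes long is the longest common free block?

135

Farrukh free: 08:00-11:00, 14:30-18:00 (invert busy blocks within the working day).
Aarav free: 08:00-12:15, 13:45-16:45.
Kira free: 08:45-12:00, 15:15-17:45.
Farrukh ∩ Aarav: 08:00-11:00, 14:30-16:45.
Farrukh ∩ Aarav ∩ Kira: 08:45-11:00, 15:15-16:45.
The longest is 08:45-11:00 at 135 minutes.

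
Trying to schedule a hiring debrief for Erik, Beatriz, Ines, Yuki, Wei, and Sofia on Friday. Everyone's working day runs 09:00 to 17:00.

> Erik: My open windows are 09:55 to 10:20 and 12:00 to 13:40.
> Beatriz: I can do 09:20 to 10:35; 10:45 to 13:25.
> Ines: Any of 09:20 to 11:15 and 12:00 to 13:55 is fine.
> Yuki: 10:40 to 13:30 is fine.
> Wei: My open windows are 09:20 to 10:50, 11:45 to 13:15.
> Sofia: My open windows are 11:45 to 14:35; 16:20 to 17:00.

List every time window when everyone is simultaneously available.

Erik ∩ Beatriz: 09:55-10:20, 12:00-13:25.
Erik ∩ Beatriz ∩ Ines: 09:55-10:20, 12:00-13:25.
Erik ∩ Beatriz ∩ Ines ∩ Yuki: 12:00-13:25.
Erik ∩ Beatriz ∩ Ines ∩ Yuki ∩ Wei: 12:00-13:15.
Erik ∩ Beatriz ∩ Ines ∩ Yuki ∩ Wei ∩ Sofia: 12:00-13:15.

12:00-13:15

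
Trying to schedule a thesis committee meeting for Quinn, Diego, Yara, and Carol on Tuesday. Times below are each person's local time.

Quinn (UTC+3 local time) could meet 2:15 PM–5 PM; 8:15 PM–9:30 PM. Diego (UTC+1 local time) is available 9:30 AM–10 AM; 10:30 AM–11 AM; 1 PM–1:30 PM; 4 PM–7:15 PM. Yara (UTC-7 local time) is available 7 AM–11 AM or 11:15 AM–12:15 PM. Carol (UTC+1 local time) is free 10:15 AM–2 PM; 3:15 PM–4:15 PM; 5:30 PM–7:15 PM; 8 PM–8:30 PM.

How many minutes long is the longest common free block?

45

Quinn in UTC: 11:15-14:00, 17:15-18:30 (subtract 3h to convert from UTC+3).
Diego in UTC: 08:30-09:00, 09:30-10:00, 12:00-12:30, 15:00-18:15 (subtract 1h to convert from UTC+1).
Yara in UTC: 14:00-18:00, 18:15-19:15 (add 7h to convert from UTC-7).
Carol in UTC: 09:15-13:00, 14:15-15:15, 16:30-18:15, 19:00-19:30 (subtract 1h to convert from UTC+1).
Quinn ∩ Diego: 12:00-12:30, 17:15-18:15.
Quinn ∩ Diego ∩ Yara: 17:15-18:00.
Quinn ∩ Diego ∩ Yara ∩ Carol: 17:15-18:00.
The longest is 17:15-18:00 at 45 minutes.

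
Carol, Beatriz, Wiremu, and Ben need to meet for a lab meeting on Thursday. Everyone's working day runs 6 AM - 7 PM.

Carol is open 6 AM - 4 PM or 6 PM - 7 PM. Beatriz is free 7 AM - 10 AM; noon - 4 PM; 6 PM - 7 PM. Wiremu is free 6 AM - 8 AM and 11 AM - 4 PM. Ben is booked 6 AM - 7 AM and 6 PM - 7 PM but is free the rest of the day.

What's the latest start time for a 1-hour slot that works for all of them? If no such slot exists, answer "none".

Carol free: 06:00-16:00, 18:00-19:00.
Beatriz free: 07:00-10:00, 12:00-16:00, 18:00-19:00.
Wiremu free: 06:00-08:00, 11:00-16:00.
Ben free: 07:00-18:00 (invert busy blocks within the working day).
Carol ∩ Beatriz: 07:00-10:00, 12:00-16:00, 18:00-19:00.
Carol ∩ Beatriz ∩ Wiremu: 07:00-08:00, 12:00-16:00.
Carol ∩ Beatriz ∩ Wiremu ∩ Ben: 07:00-08:00, 12:00-16:00.
So the common availability across everyone is 07:00-08:00, 12:00-16:00.
The last common window of at least 60 minutes is 12:00-16:00; a 60-minute meeting can start as late as 15:00 and still end by 16:00.

15:00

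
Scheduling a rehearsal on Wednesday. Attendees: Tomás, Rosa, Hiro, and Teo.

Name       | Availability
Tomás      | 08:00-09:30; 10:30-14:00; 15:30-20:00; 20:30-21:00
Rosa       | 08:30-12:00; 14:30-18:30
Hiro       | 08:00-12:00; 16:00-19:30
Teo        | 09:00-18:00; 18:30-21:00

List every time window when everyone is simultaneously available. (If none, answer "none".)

Tomás ∩ Rosa: 08:30-09:30, 10:30-12:00, 15:30-18:30.
Tomás ∩ Rosa ∩ Hiro: 08:30-09:30, 10:30-12:00, 16:00-18:30.
Tomás ∩ Rosa ∩ Hiro ∩ Teo: 09:00-09:30, 10:30-12:00, 16:00-18:00.
So the common availability across everyone is 09:00-09:30, 10:30-12:00, 16:00-18:00.

09:00-09:30, 10:30-12:00, 16:00-18:00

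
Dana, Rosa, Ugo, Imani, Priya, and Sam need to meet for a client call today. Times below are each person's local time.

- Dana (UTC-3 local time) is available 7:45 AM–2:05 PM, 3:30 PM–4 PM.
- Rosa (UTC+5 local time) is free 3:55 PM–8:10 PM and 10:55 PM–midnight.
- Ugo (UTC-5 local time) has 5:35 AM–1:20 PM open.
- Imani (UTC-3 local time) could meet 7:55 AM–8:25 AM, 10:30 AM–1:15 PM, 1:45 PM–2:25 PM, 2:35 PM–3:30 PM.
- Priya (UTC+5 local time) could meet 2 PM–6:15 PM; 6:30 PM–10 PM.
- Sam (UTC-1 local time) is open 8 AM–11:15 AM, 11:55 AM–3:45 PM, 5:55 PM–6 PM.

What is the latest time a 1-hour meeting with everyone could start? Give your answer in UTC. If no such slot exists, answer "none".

Dana in UTC: 10:45-17:05, 18:30-19:00 (add 3h to convert from UTC-3).
Rosa in UTC: 10:55-15:10, 17:55-19:00 (subtract 5h to convert from UTC+5).
Ugo in UTC: 10:35-18:20 (add 5h to convert from UTC-5).
Imani in UTC: 10:55-11:25, 13:30-16:15, 16:45-17:25, 17:35-18:30 (add 3h to convert from UTC-3).
Priya in UTC: 09:00-13:15, 13:30-17:00 (subtract 5h to convert from UTC+5).
Sam in UTC: 09:00-12:15, 12:55-16:45, 18:55-19:00 (add 1h to convert from UTC-1).
Dana ∩ Rosa: 10:55-15:10, 18:30-19:00.
Dana ∩ Rosa ∩ Ugo: 10:55-15:10.
Dana ∩ Rosa ∩ Ugo ∩ Imani: 10:55-11:25, 13:30-15:10.
Dana ∩ Rosa ∩ Ugo ∩ Imani ∩ Priya: 10:55-11:25, 13:30-15:10.
Dana ∩ Rosa ∩ Ugo ∩ Imani ∩ Priya ∩ Sam: 10:55-11:25, 13:30-15:10.
The last common window of at least 60 minutes is 13:30-15:10; a 60-minute meeting can start as late as 14:10 and still end by 15:10.

14:10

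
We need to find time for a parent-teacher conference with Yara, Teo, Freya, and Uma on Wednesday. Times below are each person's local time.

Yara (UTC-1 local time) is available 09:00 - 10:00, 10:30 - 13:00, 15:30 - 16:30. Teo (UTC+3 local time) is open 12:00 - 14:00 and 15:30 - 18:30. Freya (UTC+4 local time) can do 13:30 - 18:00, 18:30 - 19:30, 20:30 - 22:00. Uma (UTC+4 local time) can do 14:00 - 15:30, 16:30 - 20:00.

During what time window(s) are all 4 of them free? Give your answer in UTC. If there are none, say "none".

Yara in UTC: 10:00-11:00, 11:30-14:00, 16:30-17:30 (add 1h to convert from UTC-1).
Teo in UTC: 09:00-11:00, 12:30-15:30 (subtract 3h to convert from UTC+3).
Freya in UTC: 09:30-14:00, 14:30-15:30, 16:30-18:00 (subtract 4h to convert from UTC+4).
Uma in UTC: 10:00-11:30, 12:30-16:00 (subtract 4h to convert from UTC+4).
Yara ∩ Teo: 10:00-11:00, 12:30-14:00.
Yara ∩ Teo ∩ Freya: 10:00-11:00, 12:30-14:00.
Yara ∩ Teo ∩ Freya ∩ Uma: 10:00-11:00, 12:30-14:00.

10:00-11:00, 12:30-14:00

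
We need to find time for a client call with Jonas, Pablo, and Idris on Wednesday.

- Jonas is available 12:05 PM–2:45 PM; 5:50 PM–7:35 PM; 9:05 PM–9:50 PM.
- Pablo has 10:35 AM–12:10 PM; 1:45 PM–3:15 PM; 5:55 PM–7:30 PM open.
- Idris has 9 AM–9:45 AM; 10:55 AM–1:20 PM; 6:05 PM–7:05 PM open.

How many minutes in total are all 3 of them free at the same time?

65

Jonas ∩ Pablo: 12:05-12:10, 13:45-14:45, 17:55-19:30.
Jonas ∩ Pablo ∩ Idris: 12:05-12:10, 18:05-19:05.
Summing the common windows: 5 + 60 = 65 minutes.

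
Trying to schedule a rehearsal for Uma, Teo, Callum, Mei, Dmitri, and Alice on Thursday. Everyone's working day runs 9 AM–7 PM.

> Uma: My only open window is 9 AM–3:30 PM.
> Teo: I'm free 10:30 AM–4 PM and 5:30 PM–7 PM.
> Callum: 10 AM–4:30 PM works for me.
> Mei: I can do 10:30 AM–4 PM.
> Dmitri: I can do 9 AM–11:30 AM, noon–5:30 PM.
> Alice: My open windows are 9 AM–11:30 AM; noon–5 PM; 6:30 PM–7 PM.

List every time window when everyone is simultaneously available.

Uma ∩ Teo: 10:30-15:30.
Uma ∩ Teo ∩ Callum: 10:30-15:30.
Uma ∩ Teo ∩ Callum ∩ Mei: 10:30-15:30.
Uma ∩ Teo ∩ Callum ∩ Mei ∩ Dmitri: 10:30-11:30, 12:00-15:30.
Uma ∩ Teo ∩ Callum ∩ Mei ∩ Dmitri ∩ Alice: 10:30-11:30, 12:00-15:30.

10:30-11:30, 12:00-15:30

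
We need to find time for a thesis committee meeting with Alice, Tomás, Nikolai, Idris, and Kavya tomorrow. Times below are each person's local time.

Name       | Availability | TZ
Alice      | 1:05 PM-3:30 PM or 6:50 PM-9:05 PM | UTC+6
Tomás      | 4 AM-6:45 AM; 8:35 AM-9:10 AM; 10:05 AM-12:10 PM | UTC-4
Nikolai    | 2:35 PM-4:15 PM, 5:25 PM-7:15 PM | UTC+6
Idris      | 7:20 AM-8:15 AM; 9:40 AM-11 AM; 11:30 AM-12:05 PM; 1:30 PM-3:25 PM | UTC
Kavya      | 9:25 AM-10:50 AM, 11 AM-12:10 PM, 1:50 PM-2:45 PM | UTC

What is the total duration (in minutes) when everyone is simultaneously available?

Alice in UTC: 07:05-09:30, 12:50-15:05 (subtract 6h to convert from UTC+6).
Tomás in UTC: 08:00-10:45, 12:35-13:10, 14:05-16:10 (add 4h to convert from UTC-4).
Nikolai in UTC: 08:35-10:15, 11:25-13:15 (subtract 6h to convert from UTC+6).
Idris in UTC: 07:20-08:15, 09:40-11:00, 11:30-12:05, 13:30-15:25.
Kavya in UTC: 09:25-10:50, 11:00-12:10, 13:50-14:45.
Alice ∩ Tomás: 08:00-09:30, 12:50-13:10, 14:05-15:05.
Alice ∩ Tomás ∩ Nikolai: 08:35-09:30, 12:50-13:10.
Alice ∩ Tomás ∩ Nikolai ∩ Idris: ∅.
Alice ∩ Tomás ∩ Nikolai ∩ Idris ∩ Kavya: ∅.
There is no time when everyone is free.
There is no common window, so the total is 0 minutes.

0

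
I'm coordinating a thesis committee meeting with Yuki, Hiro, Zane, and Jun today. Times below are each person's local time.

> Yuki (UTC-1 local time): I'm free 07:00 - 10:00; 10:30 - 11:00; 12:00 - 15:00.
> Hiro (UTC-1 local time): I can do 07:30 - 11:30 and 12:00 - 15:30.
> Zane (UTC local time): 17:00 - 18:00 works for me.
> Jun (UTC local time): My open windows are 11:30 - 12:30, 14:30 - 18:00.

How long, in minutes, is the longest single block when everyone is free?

0

Yuki in UTC: 08:00-11:00, 11:30-12:00, 13:00-16:00 (add 1h to convert from UTC-1).
Hiro in UTC: 08:30-12:30, 13:00-16:30 (add 1h to convert from UTC-1).
Zane in UTC: 17:00-18:00.
Jun in UTC: 11:30-12:30, 14:30-18:00.
Yuki ∩ Hiro: 08:30-11:00, 11:30-12:00, 13:00-16:00.
Yuki ∩ Hiro ∩ Zane: ∅.
Yuki ∩ Hiro ∩ Zane ∩ Jun: ∅.
There is no time when everyone is free.
No common window exists, so the longest block is 0 minutes.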